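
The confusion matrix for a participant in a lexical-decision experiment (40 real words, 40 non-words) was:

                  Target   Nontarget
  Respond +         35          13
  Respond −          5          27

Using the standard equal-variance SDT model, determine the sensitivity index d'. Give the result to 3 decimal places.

H = 35/40 = 0.8750
FA = 13/40 = 0.3250
z(H) = z(0.8750) = 1.1503
z(FA) = z(0.3250) = -0.4538
d' = z(H) − z(FA) = 1.1503 − (-0.4538) = 1.6041

d' = 1.604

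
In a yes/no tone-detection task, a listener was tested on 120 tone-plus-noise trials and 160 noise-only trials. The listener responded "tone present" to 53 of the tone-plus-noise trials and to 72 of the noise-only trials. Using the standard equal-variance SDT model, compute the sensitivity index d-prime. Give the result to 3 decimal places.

d-prime = -0.021

H = 53/120 = 0.4417
FA = 72/160 = 0.4500
Φ⁻¹(H) = -0.1467
Φ⁻¹(FA) = -0.1257
d' = z(H) − z(FA) = -0.1467 − (-0.1257) = -0.0210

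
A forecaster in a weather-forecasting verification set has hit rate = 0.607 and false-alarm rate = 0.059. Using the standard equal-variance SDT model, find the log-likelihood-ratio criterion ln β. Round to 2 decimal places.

Φ⁻¹(H) = 0.272
Φ⁻¹(FA) = -1.563
ln β = −½·[z(H)² − z(FA)²] = −0.5 × (0.074 − 2.443) = 1.1845

ln β = 1.18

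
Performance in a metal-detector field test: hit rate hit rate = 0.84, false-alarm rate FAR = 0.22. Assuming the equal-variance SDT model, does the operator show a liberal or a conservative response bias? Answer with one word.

liberal

z(H) = 0.994, z(FA) = -0.772
c = −½·(z(H) + z(FA)) = -0.111
c < 0 → liberal criterion (biased toward responding “yes”).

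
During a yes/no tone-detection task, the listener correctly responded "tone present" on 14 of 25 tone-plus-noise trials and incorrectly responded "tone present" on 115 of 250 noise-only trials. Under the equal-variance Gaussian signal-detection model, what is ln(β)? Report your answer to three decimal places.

ln β = -0.006

H = 14/25 = 0.5600
FA = 115/250 = 0.4600
Φ⁻¹(H) = Φ⁻¹(0.5600) = 0.1510
Φ⁻¹(FA) = Φ⁻¹(0.4600) = -0.1004
ln β = −½·[z(H)² − z(FA)²] = −0.5 × (0.0228 − 0.0101) = -0.00635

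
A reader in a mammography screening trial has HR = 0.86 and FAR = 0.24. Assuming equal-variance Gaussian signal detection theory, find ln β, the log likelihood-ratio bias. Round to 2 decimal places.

ln β = -0.33

z(H) = z(0.86) = 1.080
z(FA) = z(0.24) = -0.706
ln β = −½·[z(H)² − z(FA)²] = −0.5 × (1.166 − 0.498) = -0.334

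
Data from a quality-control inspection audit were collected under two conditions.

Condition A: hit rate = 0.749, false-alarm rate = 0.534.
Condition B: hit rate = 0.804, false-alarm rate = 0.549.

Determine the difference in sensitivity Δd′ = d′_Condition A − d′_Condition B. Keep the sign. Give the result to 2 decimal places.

Δd′ = -0.15

Condition A: z(0.749) = 0.671, z(0.534) = 0.085, d' = 0.586
Condition B: z(0.804) = 0.856, z(0.549) = 0.123, d' = 0.733
Δd' = d'_Condition A − d'_Condition B = 0.586 − 0.733 = -0.147
Condition B has the higher sensitivity.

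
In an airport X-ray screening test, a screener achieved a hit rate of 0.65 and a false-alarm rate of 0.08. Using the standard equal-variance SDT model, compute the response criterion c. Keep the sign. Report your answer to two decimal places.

c = 0.51

z(H) = 0.3853
z(FA) = -1.4051
c = −½·[z(H) + z(FA)] = −0.5 × (0.3853 + (-1.4051)) = 0.5099
c > 0: the screener has a conservative response bias.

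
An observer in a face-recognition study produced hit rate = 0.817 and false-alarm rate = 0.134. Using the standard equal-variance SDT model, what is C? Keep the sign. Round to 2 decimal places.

C = 0.10

Φ⁻¹(0.817) = 0.9040, Φ⁻¹(0.134) = -1.1077
c = −½·[z(H) + z(FA)] = −0.5 × (0.9040 + (-1.1077)) = 0.10185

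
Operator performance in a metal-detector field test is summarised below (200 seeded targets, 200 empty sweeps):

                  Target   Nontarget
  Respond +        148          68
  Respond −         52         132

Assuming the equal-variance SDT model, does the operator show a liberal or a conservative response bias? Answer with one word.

liberal

z(H) = 0.643, z(FA) = -0.412
c = −½·(z(H) + z(FA)) = -0.1155
c < 0 → liberal criterion (biased toward responding “yes”).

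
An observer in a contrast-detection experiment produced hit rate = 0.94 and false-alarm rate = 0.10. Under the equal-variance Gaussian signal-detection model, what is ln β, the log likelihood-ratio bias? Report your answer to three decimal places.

ln β = -0.387

z(H) = 1.5548
z(FA) = -1.2816
ln β = −½·[z(H)² − z(FA)²] = −0.5 × (2.4174 − 1.6425) = -0.38745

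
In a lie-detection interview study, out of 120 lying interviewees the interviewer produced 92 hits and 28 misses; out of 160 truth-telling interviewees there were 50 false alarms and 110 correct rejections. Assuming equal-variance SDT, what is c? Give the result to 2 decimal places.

c = -0.12

H = 92/120 = 0.7667
FA = 50/160 = 0.3125
z(0.7667) = 0.728, z(0.3125) = -0.489
c = −½·[z(H) + z(FA)] = −0.5 × (0.728 + (-0.489)) = -0.1195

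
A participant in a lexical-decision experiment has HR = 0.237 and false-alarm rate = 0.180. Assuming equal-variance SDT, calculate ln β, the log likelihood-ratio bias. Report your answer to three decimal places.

ln β = 0.163

Φ⁻¹(H) = -0.7160
Φ⁻¹(FA) = -0.9154
ln β = −½·[z(H)² − z(FA)²] = −0.5 × (0.5127 − 0.8380) = 0.16265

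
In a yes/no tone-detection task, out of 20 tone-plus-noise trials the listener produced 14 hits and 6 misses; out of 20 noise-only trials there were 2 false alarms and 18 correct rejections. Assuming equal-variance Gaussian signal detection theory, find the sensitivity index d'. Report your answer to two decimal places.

H = 14/20 = 0.7000
FA = 2/20 = 0.1000
Φ⁻¹(0.7000) = 0.5244, Φ⁻¹(0.1000) = -1.2816
d' = z(H) − z(FA) = 0.5244 − (-1.2816) = 1.8060

d' = 1.81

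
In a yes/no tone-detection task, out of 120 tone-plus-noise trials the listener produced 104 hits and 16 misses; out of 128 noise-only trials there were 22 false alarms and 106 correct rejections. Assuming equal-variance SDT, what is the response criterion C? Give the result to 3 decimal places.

H = 104/120 = 0.8667
FA = 22/128 = 0.1719
z(0.8667) = 1.1109, z(0.1719) = -0.9467
c = −½·[z(H) + z(FA)] = −0.5 × (1.1109 + (-0.9467)) = -0.0821
c < 0: the listener has a liberal response bias.

C = -0.082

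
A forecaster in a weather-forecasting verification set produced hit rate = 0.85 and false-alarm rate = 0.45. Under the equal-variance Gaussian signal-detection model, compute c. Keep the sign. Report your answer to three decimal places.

Φ⁻¹(H) = 1.0364
Φ⁻¹(FA) = -0.1257
c = −½·[z(H) + z(FA)] = −0.5 × (1.0364 + (-0.1257)) = -0.45535

c = -0.455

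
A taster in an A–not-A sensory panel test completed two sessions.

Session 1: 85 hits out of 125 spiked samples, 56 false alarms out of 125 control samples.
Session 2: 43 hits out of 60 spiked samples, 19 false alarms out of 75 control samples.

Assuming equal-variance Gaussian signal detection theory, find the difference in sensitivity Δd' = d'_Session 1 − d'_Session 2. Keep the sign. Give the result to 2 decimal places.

Δd' = -0.64

Session 1: z(0.6800) = 0.468, z(0.4480) = -0.131, d' = 0.599
Session 2: z(0.7167) = 0.573, z(0.2533) = -0.664, d' = 1.237
Δd' = d'_Session 1 − d'_Session 2 = 0.599 − 1.237 = -0.638
Session 2 has the higher sensitivity.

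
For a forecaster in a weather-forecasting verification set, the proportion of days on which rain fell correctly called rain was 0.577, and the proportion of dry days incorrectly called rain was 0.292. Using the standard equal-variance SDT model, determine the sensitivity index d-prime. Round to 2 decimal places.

d-prime = 0.74

z(H) = z(0.577) = 0.194
z(FA) = z(0.292) = -0.548
d' = z(H) − z(FA) = 0.194 − (-0.548) = 0.742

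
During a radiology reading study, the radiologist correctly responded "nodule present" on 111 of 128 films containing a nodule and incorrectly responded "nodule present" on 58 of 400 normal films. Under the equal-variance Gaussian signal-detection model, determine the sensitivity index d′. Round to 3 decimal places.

H = 111/128 = 0.8672
FA = 58/400 = 0.1450
z(0.8672) = 1.1133, z(0.1450) = -1.0581
d' = z(H) − z(FA) = 1.1133 − (-1.0581) = 2.1714

d′ = 2.171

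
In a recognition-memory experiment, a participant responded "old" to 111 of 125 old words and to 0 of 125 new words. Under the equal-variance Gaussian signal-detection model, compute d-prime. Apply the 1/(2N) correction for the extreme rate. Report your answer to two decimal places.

The false-alarm rate is 0/125 = 0, so apply the 1/(2N) correction: FA → 1/(2·125) = 0.00400.
z(H) = z(0.88800) = 1.216
z(FA) = z(0.00400) = -2.652
d' = 1.216 − (-2.652) = 3.868

d-prime = 3.87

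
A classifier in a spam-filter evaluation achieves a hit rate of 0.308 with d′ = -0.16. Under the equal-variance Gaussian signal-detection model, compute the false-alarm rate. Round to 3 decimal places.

z(hit rate) = z(0.308) = -0.5015
z(FA) = z(H) − d' = -0.5015 − (-0.16) = -0.3415
false-alarm rate = Φ(-0.3415) = 0.3664

false-alarm rate = 0.366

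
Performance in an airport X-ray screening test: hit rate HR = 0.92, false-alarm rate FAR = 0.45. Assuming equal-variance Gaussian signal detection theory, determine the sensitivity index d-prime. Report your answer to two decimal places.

d-prime = 1.53

Φ⁻¹(H) = 1.405
Φ⁻¹(FA) = -0.126
d' = z(H) − z(FA) = 1.405 − (-0.126) = 1.531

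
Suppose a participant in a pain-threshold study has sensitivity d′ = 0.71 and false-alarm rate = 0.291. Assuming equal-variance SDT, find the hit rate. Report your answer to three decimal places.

hit rate = 0.563

z(false-alarm rate) = z(0.291) = -0.5505
z(H) = z(FA) + d' = -0.5505 + 0.71 = 0.1595
hit rate = Φ(0.1595) = 0.5634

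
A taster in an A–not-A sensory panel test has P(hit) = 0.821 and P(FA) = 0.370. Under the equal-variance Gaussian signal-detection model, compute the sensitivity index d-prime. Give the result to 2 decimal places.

z(0.821) = 0.9192, z(0.370) = -0.3319
d' = z(H) − z(FA) = 0.9192 − (-0.3319) = 1.2511

d-prime = 1.25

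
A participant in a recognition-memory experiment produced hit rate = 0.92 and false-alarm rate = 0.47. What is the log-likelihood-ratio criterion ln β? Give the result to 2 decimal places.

ln β = -0.98

Φ⁻¹(H) = Φ⁻¹(0.92) = 1.405
Φ⁻¹(FA) = Φ⁻¹(0.47) = -0.075
ln β = −½·[z(H)² − z(FA)²] = −0.5 × (1.974 − 0.006) = -0.984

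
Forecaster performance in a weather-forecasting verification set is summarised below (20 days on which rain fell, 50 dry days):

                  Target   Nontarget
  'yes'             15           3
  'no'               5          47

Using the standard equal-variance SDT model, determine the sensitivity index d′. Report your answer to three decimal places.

d′ = 2.229

H = 15/20 = 0.7500
FA = 3/50 = 0.0600
z(0.7500) = 0.6745, z(0.0600) = -1.5548
d' = z(H) − z(FA) = 0.6745 − (-1.5548) = 2.2293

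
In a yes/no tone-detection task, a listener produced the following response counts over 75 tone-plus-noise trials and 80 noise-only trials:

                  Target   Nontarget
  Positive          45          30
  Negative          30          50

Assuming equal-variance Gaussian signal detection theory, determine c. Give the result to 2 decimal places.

c = 0.03

H = 45/75 = 0.6000
FA = 30/80 = 0.3750
Φ⁻¹(H) = 0.2533
Φ⁻¹(FA) = -0.3186
c = −½·[z(H) + z(FA)] = −0.5 × (0.2533 + (-0.3186)) = 0.03265
c > 0: the listener has a conservative response bias.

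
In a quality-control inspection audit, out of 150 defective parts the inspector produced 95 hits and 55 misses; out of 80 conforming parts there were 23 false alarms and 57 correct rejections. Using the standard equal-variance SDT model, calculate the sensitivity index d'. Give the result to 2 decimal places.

d' = 0.90

H = 95/150 = 0.6333
FA = 23/80 = 0.2875
z(H) = 0.341
z(FA) = -0.561
d' = z(H) − z(FA) = 0.341 − (-0.561) = 0.902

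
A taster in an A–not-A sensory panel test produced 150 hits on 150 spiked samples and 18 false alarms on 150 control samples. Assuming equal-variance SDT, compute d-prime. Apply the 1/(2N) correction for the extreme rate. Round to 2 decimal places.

d-prime = 3.89

The hit rate is 150/150 = 1, so apply the 1/(2N) correction: H → 1 − 1/(2·150) = 0.99667.
z(H) = z(0.99667) = 2.713
z(FA) = z(0.12000) = -1.175
d' = 2.713 − (-1.175) = 3.888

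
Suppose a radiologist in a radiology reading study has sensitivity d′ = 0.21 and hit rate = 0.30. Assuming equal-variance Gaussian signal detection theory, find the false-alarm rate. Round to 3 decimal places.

false-alarm rate = 0.231

z(hit rate) = z(0.30) = -0.5244
z(FA) = z(H) − d' = -0.5244 − 0.21 = -0.7344
false-alarm rate = Φ(-0.7344) = 0.2314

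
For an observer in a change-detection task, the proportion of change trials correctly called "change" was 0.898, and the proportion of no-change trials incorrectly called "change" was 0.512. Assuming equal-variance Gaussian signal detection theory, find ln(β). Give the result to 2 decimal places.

z(0.898) = 1.270, z(0.512) = 0.030
ln β = −½·[z(H)² − z(FA)²] = −0.5 × (1.613 − 0.001) = -0.806

ln β = -0.81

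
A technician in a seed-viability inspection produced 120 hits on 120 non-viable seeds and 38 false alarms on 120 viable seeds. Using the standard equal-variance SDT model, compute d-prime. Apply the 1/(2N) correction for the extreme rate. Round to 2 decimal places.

d-prime = 3.12

The hit rate is 120/120 = 1, so apply the 1/(2N) correction: H → 1 − 1/(2·120) = 0.99583.
z(H) = z(0.99583) = 2.638
z(FA) = z(0.31667) = -0.477
d' = 2.638 − (-0.477) = 3.115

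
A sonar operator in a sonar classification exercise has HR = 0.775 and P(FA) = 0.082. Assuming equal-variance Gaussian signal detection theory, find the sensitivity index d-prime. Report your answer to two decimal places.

d-prime = 2.15

z(H) = 0.755
z(FA) = -1.392
d' = z(H) − z(FA) = 0.755 − (-1.392) = 2.147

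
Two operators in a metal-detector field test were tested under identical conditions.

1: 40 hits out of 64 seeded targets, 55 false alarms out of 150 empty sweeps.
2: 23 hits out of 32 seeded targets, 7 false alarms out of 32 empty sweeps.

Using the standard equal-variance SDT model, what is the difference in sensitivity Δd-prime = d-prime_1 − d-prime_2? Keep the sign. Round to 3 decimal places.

1: z(0.6250) = 0.3186, z(0.3667) = -0.3406, d' = 0.6592
2: z(0.7188) = 0.5793, z(0.2188) = -0.7763, d' = 1.3556
Δd' = d'_1 − d'_2 = 0.6592 − 1.3556 = -0.6964
2 has the higher sensitivity.

Δd-prime = -0.696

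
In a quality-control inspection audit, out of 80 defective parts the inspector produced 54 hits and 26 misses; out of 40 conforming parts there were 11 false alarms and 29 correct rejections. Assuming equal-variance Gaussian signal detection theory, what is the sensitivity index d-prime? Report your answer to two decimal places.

d-prime = 1.05

H = 54/80 = 0.6750
FA = 11/40 = 0.2750
z(0.6750) = 0.4538, z(0.2750) = -0.5978
d' = z(H) − z(FA) = 0.4538 − (-0.5978) = 1.0516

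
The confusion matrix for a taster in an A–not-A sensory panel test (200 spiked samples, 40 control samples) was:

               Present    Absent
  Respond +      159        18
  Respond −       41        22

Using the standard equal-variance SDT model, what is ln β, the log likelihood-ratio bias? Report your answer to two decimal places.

H = 159/200 = 0.7950
FA = 18/40 = 0.4500
z(H) = 0.824
z(FA) = -0.126
ln β = −½·[z(H)² − z(FA)²] = −0.5 × (0.679 − 0.016) = -0.3315

ln β = -0.33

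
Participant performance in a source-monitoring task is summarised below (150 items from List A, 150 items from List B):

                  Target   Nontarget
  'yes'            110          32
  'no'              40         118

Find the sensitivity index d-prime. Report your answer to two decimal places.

d-prime = 1.42

H = 110/150 = 0.7333
FA = 32/150 = 0.2133
z(H) = z(0.7333) = 0.6228
z(FA) = z(0.2133) = -0.7950
d' = z(H) − z(FA) = 0.6228 − (-0.7950) = 1.4178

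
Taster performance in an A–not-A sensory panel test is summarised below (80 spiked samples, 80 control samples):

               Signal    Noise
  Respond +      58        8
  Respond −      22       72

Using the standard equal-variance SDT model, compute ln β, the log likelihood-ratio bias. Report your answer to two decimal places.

ln β = 0.64

H = 58/80 = 0.7250
FA = 8/80 = 0.1000
z(H) = z(0.7250) = 0.598
z(FA) = z(0.1000) = -1.282
ln β = −½·[z(H)² − z(FA)²] = −0.5 × (0.358 − 1.644) = 0.643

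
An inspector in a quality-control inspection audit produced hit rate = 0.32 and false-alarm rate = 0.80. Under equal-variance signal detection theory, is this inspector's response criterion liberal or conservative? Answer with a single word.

liberal

z(H) = -0.468, z(FA) = 0.842
c = −½·(z(H) + z(FA)) = -0.187
c < 0 → liberal criterion (biased toward responding “yes”).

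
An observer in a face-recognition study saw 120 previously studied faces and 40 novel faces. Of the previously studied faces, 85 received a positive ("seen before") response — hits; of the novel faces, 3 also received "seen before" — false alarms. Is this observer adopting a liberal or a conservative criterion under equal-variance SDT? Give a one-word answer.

conservative

z(H) = 0.549, z(FA) = -1.440
c = −½·(z(H) + z(FA)) = 0.4455
c > 0 → conservative criterion (biased toward responding “no”).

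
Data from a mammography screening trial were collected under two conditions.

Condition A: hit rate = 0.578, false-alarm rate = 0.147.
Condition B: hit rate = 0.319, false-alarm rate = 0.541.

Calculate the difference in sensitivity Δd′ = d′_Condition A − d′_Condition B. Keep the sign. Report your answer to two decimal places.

Δd′ = 1.82

Condition A: z(0.578) = 0.197, z(0.147) = -1.049, d' = 1.246
Condition B: z(0.319) = -0.470, z(0.541) = 0.103, d' = -0.573
Δd' = d'_Condition A − d'_Condition B = 1.246 − (-0.573) = 1.819
Condition A has the higher sensitivity.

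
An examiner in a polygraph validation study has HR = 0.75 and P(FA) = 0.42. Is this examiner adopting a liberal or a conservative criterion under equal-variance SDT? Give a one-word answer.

z(H) = 0.674, z(FA) = -0.202
c = −½·(z(H) + z(FA)) = -0.236
c < 0 → liberal criterion (biased toward responding “yes”).

liberal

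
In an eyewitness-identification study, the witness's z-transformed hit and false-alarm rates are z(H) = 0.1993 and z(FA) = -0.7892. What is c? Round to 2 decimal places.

c = −½·[z(H) + z(FA)] = −½·(0.1993 + (-0.7892)) = 0.29495
c > 0: the witness has a conservative response bias.

c = 0.29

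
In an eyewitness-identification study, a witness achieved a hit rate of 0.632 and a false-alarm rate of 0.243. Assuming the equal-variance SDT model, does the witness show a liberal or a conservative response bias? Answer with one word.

z(H) = 0.337, z(FA) = -0.697
c = −½·(z(H) + z(FA)) = 0.180
c > 0 → conservative criterion (biased toward responding “no”).

conservative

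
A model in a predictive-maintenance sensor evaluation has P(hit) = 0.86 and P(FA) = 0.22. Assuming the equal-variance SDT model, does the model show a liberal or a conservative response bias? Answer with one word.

z(H) = 1.080, z(FA) = -0.772
c = −½·(z(H) + z(FA)) = -0.154
c < 0 → liberal criterion (biased toward responding “yes”).

liberal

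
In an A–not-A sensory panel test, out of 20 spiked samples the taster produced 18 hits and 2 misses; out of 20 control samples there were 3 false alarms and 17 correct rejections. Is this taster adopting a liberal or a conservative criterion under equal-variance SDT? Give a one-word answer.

z(H) = 1.282, z(FA) = -1.036
c = −½·(z(H) + z(FA)) = -0.123
c < 0 → liberal criterion (biased toward responding “yes”).

liberal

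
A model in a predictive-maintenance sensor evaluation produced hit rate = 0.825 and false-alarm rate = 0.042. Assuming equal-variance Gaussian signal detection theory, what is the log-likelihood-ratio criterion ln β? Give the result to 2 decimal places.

ln β = 1.06

z(H) = z(0.825) = 0.935
z(FA) = z(0.042) = -1.728
ln β = −½·[z(H)² − z(FA)²] = −0.5 × (0.874 − 2.986) = 1.056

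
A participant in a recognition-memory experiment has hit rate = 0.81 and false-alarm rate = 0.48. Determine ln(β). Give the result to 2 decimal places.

Φ⁻¹(H) = 0.878
Φ⁻¹(FA) = -0.050
ln β = −½·[z(H)² − z(FA)²] = −0.5 × (0.771 − 0.003) = -0.384

ln β = -0.38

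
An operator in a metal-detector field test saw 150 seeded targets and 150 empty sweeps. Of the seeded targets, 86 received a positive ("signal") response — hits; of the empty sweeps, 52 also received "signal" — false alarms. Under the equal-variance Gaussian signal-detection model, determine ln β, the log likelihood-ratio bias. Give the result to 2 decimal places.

H = 86/150 = 0.5733
FA = 52/150 = 0.3467
Φ⁻¹(H) = 0.185
Φ⁻¹(FA) = -0.394
ln β = −½·[z(H)² − z(FA)²] = −0.5 × (0.034 − 0.155) = 0.0605

ln β = 0.06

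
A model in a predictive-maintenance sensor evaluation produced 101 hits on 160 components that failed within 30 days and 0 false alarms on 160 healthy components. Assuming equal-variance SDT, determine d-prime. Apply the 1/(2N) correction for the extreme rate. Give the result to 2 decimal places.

d-prime = 3.07

The false-alarm rate is 0/160 = 0, so apply the 1/(2N) correction: FA → 1/(2·160) = 0.00313.
z(H) = z(0.63125) = 0.335
z(FA) = z(0.00313) = -2.734
d' = 0.335 − (-2.734) = 3.069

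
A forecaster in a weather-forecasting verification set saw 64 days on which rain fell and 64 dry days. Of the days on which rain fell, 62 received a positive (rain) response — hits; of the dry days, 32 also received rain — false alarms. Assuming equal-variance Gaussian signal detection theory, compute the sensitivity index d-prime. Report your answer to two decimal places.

H = 62/64 = 0.9688
FA = 32/64 = 0.5000
z(0.9688) = 1.8634, z(0.5000) = 0.0000
d' = z(H) − z(FA) = 1.8634 − 0.0000 = 1.8634

d-prime = 1.86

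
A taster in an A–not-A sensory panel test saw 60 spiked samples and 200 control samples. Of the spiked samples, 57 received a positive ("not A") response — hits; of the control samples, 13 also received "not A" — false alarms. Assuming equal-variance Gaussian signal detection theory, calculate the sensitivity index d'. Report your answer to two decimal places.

d' = 3.16

H = 57/60 = 0.9500
FA = 13/200 = 0.0650
z(H) = 1.645
z(FA) = -1.514
d' = z(H) − z(FA) = 1.645 − (-1.514) = 3.159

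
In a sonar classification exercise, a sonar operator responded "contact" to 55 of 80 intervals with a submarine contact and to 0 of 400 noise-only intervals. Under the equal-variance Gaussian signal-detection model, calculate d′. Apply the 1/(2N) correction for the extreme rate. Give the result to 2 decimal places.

d′ = 3.51

The false-alarm rate is 0/400 = 0, so apply the 1/(2N) correction: FA → 1/(2·400) = 0.00125.
z(H) = z(0.68750) = 0.489
z(FA) = z(0.00125) = -3.023
d' = 0.489 − (-3.023) = 3.512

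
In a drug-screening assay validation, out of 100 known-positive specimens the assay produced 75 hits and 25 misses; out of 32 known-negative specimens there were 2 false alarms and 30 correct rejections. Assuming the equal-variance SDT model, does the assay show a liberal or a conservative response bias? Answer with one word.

conservative

z(H) = 0.674, z(FA) = -1.534
c = −½·(z(H) + z(FA)) = 0.430
c > 0 → conservative criterion (biased toward responding “no”).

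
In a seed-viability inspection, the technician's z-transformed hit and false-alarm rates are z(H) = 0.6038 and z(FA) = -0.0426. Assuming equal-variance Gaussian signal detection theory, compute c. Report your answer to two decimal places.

c = −½·[z(H) + z(FA)] = −½·(0.6038 + (-0.0426)) = -0.2806
c < 0: the technician has a liberal response bias.

c = -0.28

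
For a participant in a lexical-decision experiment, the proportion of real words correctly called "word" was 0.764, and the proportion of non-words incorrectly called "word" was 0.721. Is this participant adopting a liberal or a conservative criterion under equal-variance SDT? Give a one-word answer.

liberal

z(H) = 0.719, z(FA) = 0.586
c = −½·(z(H) + z(FA)) = -0.6525
c < 0 → liberal criterion (biased toward responding “yes”).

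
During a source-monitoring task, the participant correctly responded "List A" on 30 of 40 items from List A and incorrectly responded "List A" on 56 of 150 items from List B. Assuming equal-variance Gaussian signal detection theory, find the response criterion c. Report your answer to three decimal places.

H = 30/40 = 0.7500
FA = 56/150 = 0.3733
z(H) = 0.6745
z(FA) = -0.3231
c = −½·[z(H) + z(FA)] = −0.5 × (0.6745 + (-0.3231)) = -0.1757

c = -0.176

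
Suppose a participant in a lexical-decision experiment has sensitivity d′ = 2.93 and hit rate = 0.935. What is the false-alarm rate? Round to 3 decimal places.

false-alarm rate = 0.078

z(hit rate) = z(0.935) = 1.5141
z(FA) = z(H) − d' = 1.5141 − 2.93 = -1.4159
false-alarm rate = Φ(-1.4159) = 0.0784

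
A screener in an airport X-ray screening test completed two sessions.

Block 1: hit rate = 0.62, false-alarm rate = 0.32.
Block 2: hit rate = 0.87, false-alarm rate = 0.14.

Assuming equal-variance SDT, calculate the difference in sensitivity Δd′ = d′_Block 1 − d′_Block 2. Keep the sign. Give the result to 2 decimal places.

Block 1: z(0.62) = 0.305, z(0.32) = -0.468, d' = 0.773
Block 2: z(0.87) = 1.126, z(0.14) = -1.080, d' = 2.206
Δd' = d'_Block 1 − d'_Block 2 = 0.773 − 2.206 = -1.433
Block 2 has the higher sensitivity.

Δd′ = -1.43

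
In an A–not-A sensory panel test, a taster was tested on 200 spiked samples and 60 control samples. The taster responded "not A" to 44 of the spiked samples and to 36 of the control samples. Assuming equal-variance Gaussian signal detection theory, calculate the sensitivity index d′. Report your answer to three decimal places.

d′ = -1.026

H = 44/200 = 0.2200
FA = 36/60 = 0.6000
z(0.2200) = -0.7722, z(0.6000) = 0.2533
d' = z(H) − z(FA) = -0.7722 − 0.2533 = -1.0255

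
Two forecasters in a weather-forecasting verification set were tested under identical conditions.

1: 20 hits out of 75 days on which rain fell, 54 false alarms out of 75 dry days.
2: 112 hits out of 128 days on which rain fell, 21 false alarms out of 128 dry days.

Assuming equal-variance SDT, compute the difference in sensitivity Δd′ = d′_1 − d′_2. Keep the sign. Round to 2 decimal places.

Δd′ = -3.33

1: z(0.2667) = -0.623, z(0.7200) = 0.583, d' = -1.206
2: z(0.8750) = 1.150, z(0.1641) = -0.978, d' = 2.128
Δd' = d'_1 − d'_2 = -1.206 − 2.128 = -3.334
2 has the higher sensitivity.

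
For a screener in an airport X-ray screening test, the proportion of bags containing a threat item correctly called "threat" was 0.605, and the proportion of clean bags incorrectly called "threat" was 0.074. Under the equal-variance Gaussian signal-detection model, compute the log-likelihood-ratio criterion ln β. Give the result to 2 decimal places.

ln β = 1.01

z(0.605) = 0.266, z(0.074) = -1.447
ln β = −½·[z(H)² − z(FA)²] = −0.5 × (0.071 − 2.094) = 1.0115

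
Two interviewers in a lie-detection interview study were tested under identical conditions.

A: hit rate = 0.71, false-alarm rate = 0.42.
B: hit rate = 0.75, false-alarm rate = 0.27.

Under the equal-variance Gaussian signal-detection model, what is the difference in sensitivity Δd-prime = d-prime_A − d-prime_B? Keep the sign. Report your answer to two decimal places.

Δd-prime = -0.53

A: z(0.71) = 0.553, z(0.42) = -0.202, d' = 0.755
B: z(0.75) = 0.674, z(0.27) = -0.613, d' = 1.287
Δd' = d'_A − d'_B = 0.755 − 1.287 = -0.532
B has the higher sensitivity.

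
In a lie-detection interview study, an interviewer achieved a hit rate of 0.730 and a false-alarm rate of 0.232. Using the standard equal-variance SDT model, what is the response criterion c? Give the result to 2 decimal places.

Φ⁻¹(H) = Φ⁻¹(0.730) = 0.613
Φ⁻¹(FA) = Φ⁻¹(0.232) = -0.732
c = −½·[z(H) + z(FA)] = −0.5 × (0.613 + (-0.732)) = 0.0595
c > 0: the interviewer has a conservative response bias.

c = 0.06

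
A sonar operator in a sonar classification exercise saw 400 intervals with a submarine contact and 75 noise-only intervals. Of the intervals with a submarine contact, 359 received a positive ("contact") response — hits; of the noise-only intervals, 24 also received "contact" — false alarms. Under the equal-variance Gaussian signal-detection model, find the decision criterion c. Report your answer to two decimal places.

c = -0.40

H = 359/400 = 0.8975
FA = 24/75 = 0.3200
z(H) = z(0.8975) = 1.267
z(FA) = z(0.3200) = -0.468
c = −½·[z(H) + z(FA)] = −0.5 × (1.267 + (-0.468)) = -0.3995
c < 0: the sonar operator has a liberal response bias.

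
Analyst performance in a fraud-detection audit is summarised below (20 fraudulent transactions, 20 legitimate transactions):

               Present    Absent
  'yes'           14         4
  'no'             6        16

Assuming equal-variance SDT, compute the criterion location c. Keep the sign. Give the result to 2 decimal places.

H = 14/20 = 0.7000
FA = 4/20 = 0.2000
z(H) = z(0.7000) = 0.524
z(FA) = z(0.2000) = -0.842
c = −½·[z(H) + z(FA)] = −0.5 × (0.524 + (-0.842)) = 0.159

c = 0.16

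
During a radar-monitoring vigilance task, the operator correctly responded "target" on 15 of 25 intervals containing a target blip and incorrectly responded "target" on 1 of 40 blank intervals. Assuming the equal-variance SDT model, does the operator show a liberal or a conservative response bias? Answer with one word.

conservative

z(H) = 0.253, z(FA) = -1.960
c = −½·(z(H) + z(FA)) = 0.8535
c > 0 → conservative criterion (biased toward responding “no”).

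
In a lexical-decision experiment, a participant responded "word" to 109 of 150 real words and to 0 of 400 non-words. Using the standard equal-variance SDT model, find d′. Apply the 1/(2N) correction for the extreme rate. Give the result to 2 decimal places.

d′ = 3.63

The false-alarm rate is 0/400 = 0, so apply the 1/(2N) correction: FA → 1/(2·400) = 0.00125.
z(H) = z(0.72667) = 0.603
z(FA) = z(0.00125) = -3.023
d' = 0.603 − (-3.023) = 3.626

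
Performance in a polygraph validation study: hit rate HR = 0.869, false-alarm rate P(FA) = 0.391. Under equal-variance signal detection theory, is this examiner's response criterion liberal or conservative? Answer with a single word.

liberal

z(H) = 1.122, z(FA) = -0.277
c = −½·(z(H) + z(FA)) = -0.4225
c < 0 → liberal criterion (biased toward responding “yes”).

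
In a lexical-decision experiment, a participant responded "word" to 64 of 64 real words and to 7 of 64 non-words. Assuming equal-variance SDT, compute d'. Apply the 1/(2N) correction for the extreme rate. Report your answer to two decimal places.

d' = 3.65

The hit rate is 64/64 = 1, so apply the 1/(2N) correction: H → 1 − 1/(2·64) = 0.99219.
z(H) = z(0.99219) = 2.418
z(FA) = z(0.10938) = -1.230
d' = 2.418 − (-1.230) = 3.648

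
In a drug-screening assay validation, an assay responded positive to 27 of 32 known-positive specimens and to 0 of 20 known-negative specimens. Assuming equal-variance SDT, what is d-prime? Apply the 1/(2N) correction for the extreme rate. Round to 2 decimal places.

The false-alarm rate is 0/20 = 0, so apply the 1/(2N) correction: FA → 1/(2·20) = 0.02500.
z(H) = z(0.84375) = 1.010
z(FA) = z(0.02500) = -1.960
d' = 1.010 − (-1.960) = 2.970

d-prime = 2.97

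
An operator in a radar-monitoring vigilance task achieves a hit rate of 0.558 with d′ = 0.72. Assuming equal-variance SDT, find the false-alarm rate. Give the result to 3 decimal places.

z(hit rate) = z(0.558) = 0.1459
z(FA) = z(H) − d' = 0.1459 − 0.72 = -0.5741
false-alarm rate = Φ(-0.5741) = 0.2830

false-alarm rate = 0.283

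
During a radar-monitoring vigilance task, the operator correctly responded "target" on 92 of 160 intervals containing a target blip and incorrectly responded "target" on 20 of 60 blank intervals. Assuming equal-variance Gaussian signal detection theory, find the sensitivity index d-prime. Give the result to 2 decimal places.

d-prime = 0.62

H = 92/160 = 0.5750
FA = 20/60 = 0.3333
Φ⁻¹(H) = Φ⁻¹(0.5750) = 0.189
Φ⁻¹(FA) = Φ⁻¹(0.3333) = -0.431
d' = z(H) − z(FA) = 0.189 − (-0.431) = 0.620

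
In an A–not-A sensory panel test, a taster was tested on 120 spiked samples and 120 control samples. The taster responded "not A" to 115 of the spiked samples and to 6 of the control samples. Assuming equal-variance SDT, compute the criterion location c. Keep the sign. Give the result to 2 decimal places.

H = 115/120 = 0.9583
FA = 6/120 = 0.0500
z(H) = z(0.9583) = 1.7313
z(FA) = z(0.0500) = -1.6449
c = −½·[z(H) + z(FA)] = −0.5 × (1.7313 + (-1.6449)) = -0.0432

c = -0.04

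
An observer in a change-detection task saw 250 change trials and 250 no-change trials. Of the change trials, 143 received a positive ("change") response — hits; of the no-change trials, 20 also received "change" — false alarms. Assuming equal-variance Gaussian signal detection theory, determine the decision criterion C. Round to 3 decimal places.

C = 0.612

H = 143/250 = 0.5720
FA = 20/250 = 0.0800
Φ⁻¹(0.5720) = 0.1815, Φ⁻¹(0.0800) = -1.4051
c = −½·[z(H) + z(FA)] = −0.5 × (0.1815 + (-1.4051)) = 0.6118
c > 0: the observer has a conservative response bias.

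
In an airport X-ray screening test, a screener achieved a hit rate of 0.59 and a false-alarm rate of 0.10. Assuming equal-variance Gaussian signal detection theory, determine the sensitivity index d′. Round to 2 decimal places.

d′ = 1.51

Φ⁻¹(H) = Φ⁻¹(0.59) = 0.2275
Φ⁻¹(FA) = Φ⁻¹(0.10) = -1.2816
d' = z(H) − z(FA) = 0.2275 − (-1.2816) = 1.5091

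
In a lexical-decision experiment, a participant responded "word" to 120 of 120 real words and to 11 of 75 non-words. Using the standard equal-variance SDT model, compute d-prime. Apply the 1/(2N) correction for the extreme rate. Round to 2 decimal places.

d-prime = 3.69

The hit rate is 120/120 = 1, so apply the 1/(2N) correction: H → 1 − 1/(2·120) = 0.99583.
z(H) = z(0.99583) = 2.638
z(FA) = z(0.14667) = -1.051
d' = 2.638 − (-1.051) = 3.689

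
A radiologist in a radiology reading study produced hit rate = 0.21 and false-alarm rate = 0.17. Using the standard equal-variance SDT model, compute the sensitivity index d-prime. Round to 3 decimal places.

d-prime = 0.148

Φ⁻¹(0.21) = -0.8064, Φ⁻¹(0.17) = -0.9542
d' = z(H) − z(FA) = -0.8064 − (-0.9542) = 0.1478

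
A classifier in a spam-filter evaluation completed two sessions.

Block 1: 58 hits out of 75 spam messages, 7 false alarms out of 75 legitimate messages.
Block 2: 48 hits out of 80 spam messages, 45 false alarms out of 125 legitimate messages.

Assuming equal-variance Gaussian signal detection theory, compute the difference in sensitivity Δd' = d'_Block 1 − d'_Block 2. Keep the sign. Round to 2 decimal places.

Δd' = 1.46

Block 1: z(0.7733) = 0.750, z(0.0933) = -1.321, d' = 2.071
Block 2: z(0.6000) = 0.253, z(0.3600) = -0.358, d' = 0.611
Δd' = d'_Block 1 − d'_Block 2 = 2.071 − 0.611 = 1.460
Block 1 has the higher sensitivity.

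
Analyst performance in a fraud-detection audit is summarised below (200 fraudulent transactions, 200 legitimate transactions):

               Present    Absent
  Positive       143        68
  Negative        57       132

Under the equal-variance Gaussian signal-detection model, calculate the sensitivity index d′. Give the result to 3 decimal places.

H = 143/200 = 0.7150
FA = 68/200 = 0.3400
z(H) = z(0.7150) = 0.5681
z(FA) = z(0.3400) = -0.4125
d' = z(H) − z(FA) = 0.5681 − (-0.4125) = 0.9806

d′ = 0.981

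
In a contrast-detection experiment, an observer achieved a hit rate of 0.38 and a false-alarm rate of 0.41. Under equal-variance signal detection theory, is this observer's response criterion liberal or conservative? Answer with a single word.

z(H) = -0.305, z(FA) = -0.228
c = −½·(z(H) + z(FA)) = 0.2665
c > 0 → conservative criterion (biased toward responding “no”).

conservative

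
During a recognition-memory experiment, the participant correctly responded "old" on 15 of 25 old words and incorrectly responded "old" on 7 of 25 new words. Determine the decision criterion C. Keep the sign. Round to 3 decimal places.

H = 15/25 = 0.6000
FA = 7/25 = 0.2800
Φ⁻¹(0.6000) = 0.2533, Φ⁻¹(0.2800) = -0.5828
c = −½·[z(H) + z(FA)] = −0.5 × (0.2533 + (-0.5828)) = 0.16475

C = 0.165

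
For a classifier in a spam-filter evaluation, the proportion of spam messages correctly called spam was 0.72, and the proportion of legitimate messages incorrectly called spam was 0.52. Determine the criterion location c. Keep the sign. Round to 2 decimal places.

Φ⁻¹(H) = Φ⁻¹(0.72) = 0.583
Φ⁻¹(FA) = Φ⁻¹(0.52) = 0.050
c = −½·[z(H) + z(FA)] = −0.5 × (0.583 + 0.050) = -0.3165
c < 0: the classifier has a liberal response bias.

c = -0.32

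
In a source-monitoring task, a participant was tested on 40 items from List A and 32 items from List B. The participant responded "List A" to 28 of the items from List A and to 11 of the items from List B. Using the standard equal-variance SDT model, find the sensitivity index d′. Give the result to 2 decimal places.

H = 28/40 = 0.7000
FA = 11/32 = 0.3438
z(0.7000) = 0.5244, z(0.3438) = -0.4021
d' = z(H) − z(FA) = 0.5244 − (-0.4021) = 0.9265

d′ = 0.93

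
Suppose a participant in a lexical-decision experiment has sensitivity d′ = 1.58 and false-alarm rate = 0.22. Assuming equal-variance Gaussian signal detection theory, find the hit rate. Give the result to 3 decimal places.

hit rate = 0.790

z(false-alarm rate) = z(0.22) = -0.7722
z(H) = z(FA) + d' = -0.7722 + 1.58 = 0.8078
hit rate = Φ(0.8078) = 0.7904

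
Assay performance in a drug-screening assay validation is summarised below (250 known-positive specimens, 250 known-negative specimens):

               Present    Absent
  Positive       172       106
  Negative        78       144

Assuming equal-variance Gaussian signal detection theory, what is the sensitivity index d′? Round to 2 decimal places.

H = 172/250 = 0.6880
FA = 106/250 = 0.4240
Φ⁻¹(0.6880) = 0.4902, Φ⁻¹(0.4240) = -0.1917
d' = z(H) − z(FA) = 0.4902 − (-0.1917) = 0.6819

d′ = 0.68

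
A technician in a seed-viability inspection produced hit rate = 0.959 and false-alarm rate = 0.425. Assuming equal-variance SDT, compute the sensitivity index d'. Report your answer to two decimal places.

Φ⁻¹(H) = 1.7392
Φ⁻¹(FA) = -0.1891
d' = z(H) − z(FA) = 1.7392 − (-0.1891) = 1.9283

d' = 1.93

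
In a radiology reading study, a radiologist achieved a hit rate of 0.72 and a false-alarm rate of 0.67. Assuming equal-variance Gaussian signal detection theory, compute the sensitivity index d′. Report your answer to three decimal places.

d′ = 0.143

z(0.72) = 0.5828, z(0.67) = 0.4399
d' = z(H) − z(FA) = 0.5828 − 0.4399 = 0.1429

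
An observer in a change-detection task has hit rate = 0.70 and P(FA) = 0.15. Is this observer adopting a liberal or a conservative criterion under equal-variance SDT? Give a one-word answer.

z(H) = 0.524, z(FA) = -1.036
c = −½·(z(H) + z(FA)) = 0.256
c > 0 → conservative criterion (biased toward responding “no”).

conservative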